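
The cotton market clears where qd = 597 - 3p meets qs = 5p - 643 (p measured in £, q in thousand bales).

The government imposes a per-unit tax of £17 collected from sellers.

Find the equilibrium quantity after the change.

Solve the original market: 597 - 3p = 5p - 643, hence p = 155 and q = 132.
Since sellers keep the price net of the tax, the effective supply curve becomes qs = 5p - 728.
Equate the new curves: 597 - 3p = 5p - 728, giving 1325 = 8p, p = 165.625, q = 100.125.

100.125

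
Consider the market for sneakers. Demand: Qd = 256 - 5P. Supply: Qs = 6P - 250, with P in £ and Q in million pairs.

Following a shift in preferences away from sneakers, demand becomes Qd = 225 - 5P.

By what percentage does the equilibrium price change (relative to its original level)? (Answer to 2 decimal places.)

Initially, 256 - 5P = 6P - 250, so 506 = 11P and P = 46, Q = 26.
With the change applied: demand Qd = 225 - 5P, supply Qs = 6P - 250.
Equate the new curves: 225 - 5P = 6P - 250, giving 475 = 11P, P = 475/11 ≈ 43.1818, Q = 100/11 ≈ 9.0909.
%ΔP = (43.1818 − 46) / 46 × 100 = -6.13%.

-6.13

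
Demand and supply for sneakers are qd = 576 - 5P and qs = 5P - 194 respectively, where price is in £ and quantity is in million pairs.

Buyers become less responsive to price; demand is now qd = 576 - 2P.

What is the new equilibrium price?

Initially, 576 - 5P = 5P - 194, so 770 = 10P and P = 77, q = 191.
The shock moves the curves to qd = 576 - 2P and qs = 5P - 194.
Setting them equal: 576 - 2P = 5P - 194 → 770 = 7P, so P = 110 and q = 356.

110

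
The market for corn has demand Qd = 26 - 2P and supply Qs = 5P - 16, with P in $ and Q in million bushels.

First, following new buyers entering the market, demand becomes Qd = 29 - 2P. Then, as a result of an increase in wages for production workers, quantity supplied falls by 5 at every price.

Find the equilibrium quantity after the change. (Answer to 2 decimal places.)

Initially, 26 - 2P = 5P - 16, so 42 = 7P and P = 6, Q = 14.
The new curves are Qd = 29 - 2P (demand) and Qs = 5P - 21 (supply).
Clearing the new market: 29 - 2P = 5P - 21, so P = 50/7 ≈ 7.1429 and Q = 103/7 ≈ 14.7143.

14.71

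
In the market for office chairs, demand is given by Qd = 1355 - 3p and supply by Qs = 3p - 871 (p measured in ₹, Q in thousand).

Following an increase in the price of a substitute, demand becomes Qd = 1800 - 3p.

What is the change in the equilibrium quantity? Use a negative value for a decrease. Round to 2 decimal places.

Original equilibrium: 1355 - 3p = 3p - 871 gives 2226 = 6p, so p = 371 and Q = 242.
The new curves are Qd = 1800 - 3p (demand) and Qs = 3p - 871 (supply).
Setting them equal: 1800 - 3p = 3p - 871 → 2671 = 6p, so p = 2671/6 ≈ 445.1667 and Q = 464.5.
ΔQ = 464.5 − 242 = +222.50.

+222.50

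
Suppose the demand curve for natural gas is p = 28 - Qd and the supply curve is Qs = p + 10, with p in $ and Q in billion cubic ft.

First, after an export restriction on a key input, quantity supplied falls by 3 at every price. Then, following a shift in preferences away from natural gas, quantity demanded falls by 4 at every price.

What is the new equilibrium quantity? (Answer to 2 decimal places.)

Original equilibrium: 28 - p = p + 10 gives 18 = 2p, so p = 9 and Q = 19.
With the change applied: demand Qd = 24 - p, supply Qs = p + 7.
New equilibrium: 24 - p = p + 7 ⇒ 17 = 2p ⇒ p = 8.5, Q = 15.5.

15.50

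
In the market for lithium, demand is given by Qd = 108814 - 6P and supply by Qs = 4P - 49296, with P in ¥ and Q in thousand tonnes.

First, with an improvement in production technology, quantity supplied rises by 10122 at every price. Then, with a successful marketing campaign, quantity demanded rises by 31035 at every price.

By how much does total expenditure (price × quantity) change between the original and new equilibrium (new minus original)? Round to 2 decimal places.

Original equilibrium: 108814 - 6P = 4P - 49296 gives 158110 = 10P, so P = 15811 and Q = 13948.
After the shift, demand is Qd = 139849 - 6P and supply is Qs = 4P - 39174.
Clearing the new market: 139849 - 6P = 4P - 39174, so P = 17902.3 and Q = 32435.2.
Expenditure moves from 15811×13948 = 220531828 to 17902.3×32435.2 = 580664680.96; change = +360132852.96.

+360132852.96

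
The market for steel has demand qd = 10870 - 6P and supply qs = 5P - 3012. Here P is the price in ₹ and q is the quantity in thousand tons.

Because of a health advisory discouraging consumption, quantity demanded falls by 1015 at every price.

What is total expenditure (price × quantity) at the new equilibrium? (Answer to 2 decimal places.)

Solve the original market: 10870 - 6P = 5P - 3012, hence P = 1262 and q = 3298.
With the change applied: demand qd = 9855 - 6P, supply qs = 5P - 3012.
New equilibrium: 9855 - 6P = 5P - 3012 ⇒ 12867 = 11P ⇒ P = 12867/11 ≈ 1169.7273, q = 31203/11 ≈ 2836.6364.
New expenditure = 1169.7273 × 2836.6364 = 3318090.92.

3318090.92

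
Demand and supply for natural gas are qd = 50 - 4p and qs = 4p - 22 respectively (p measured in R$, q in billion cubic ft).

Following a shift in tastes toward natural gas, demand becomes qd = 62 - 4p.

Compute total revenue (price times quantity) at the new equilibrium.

210

Solve the original market: 50 - 4p = 4p - 22, hence p = 9 and q = 14.
The new curves are qd = 62 - 4p (demand) and qs = 4p - 22 (supply).
Clearing the new market: 62 - 4p = 4p - 22, so p = 10.5 and q = 20.
New expenditure = 10.5 × 20 = 210.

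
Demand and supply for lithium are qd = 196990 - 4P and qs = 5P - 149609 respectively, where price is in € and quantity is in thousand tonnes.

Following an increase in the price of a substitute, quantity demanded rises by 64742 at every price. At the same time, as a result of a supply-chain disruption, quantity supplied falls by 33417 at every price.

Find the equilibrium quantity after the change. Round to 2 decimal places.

64061.78

Initially, 196990 - 4P = 5P - 149609, so 346599 = 9P and P = 38511, q = 42946.
The new curves are qd = 261732 - 4P (demand) and qs = 5P - 183026 (supply).
Setting them equal: 261732 - 4P = 5P - 183026 → 444758 = 9P, so P = 444758/9 ≈ 49417.5556 and q = 576556/9 ≈ 64061.7778.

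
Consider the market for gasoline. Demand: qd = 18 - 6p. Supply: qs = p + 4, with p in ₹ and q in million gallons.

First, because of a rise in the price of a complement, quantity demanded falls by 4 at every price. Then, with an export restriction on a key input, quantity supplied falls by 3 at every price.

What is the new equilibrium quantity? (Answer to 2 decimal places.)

2.86

Original equilibrium: 18 - 6p = p + 4 gives 14 = 7p, so p = 2 and q = 6.
With the change applied: demand qd = 14 - 6p, supply qs = p + 1.
Setting them equal: 14 - 6p = p + 1 → 13 = 7p, so p = 13/7 ≈ 1.8571 and q = 20/7 ≈ 2.8571.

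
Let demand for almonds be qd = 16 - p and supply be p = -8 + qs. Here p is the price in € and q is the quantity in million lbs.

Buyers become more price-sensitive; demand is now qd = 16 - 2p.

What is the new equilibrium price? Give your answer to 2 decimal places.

2.67

Original equilibrium: 16 - p = p + 8 gives 8 = 2p, so p = 4 and q = 12.
With the change applied: demand qd = 16 - 2p, supply qs = p + 8.
New equilibrium: 16 - 2p = p + 8 ⇒ 8 = 3p ⇒ p = 8/3 ≈ 2.6667, q = 32/3 ≈ 10.6667.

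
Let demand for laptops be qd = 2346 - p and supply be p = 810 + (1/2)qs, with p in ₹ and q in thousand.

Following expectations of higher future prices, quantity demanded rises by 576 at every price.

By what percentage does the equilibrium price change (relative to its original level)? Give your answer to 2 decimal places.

+14.52

Before the shock: 2346 - p = 2p - 1620 ⇒ 3966 = 3p ⇒ p = 1322, q = 1024.
The shock moves the curves to qd = 2922 - p and qs = 2p - 1620.
New equilibrium: 2922 - p = 2p - 1620 ⇒ 4542 = 3p ⇒ p = 1514, q = 1408.
%Δp = (1514 − 1322) / 1322 × 100 = +14.52%.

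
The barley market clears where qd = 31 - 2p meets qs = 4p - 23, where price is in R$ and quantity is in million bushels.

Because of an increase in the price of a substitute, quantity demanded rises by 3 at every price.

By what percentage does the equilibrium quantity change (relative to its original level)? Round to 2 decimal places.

+15.38

Original equilibrium: 31 - 2p = 4p - 23 gives 54 = 6p, so p = 9 and q = 13.
After the shift, demand is qd = 34 - 2p and supply is qs = 4p - 23.
New equilibrium: 34 - 2p = 4p - 23 ⇒ 57 = 6p ⇒ p = 9.5, q = 15.
%Δq = (15 − 13) / 13 × 100 = +15.38%.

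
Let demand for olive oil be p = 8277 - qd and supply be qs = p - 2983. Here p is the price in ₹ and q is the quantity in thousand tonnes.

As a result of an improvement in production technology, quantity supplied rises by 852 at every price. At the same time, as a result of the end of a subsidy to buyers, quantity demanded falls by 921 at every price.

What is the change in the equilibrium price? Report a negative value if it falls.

Original equilibrium: 8277 - p = p - 2983 gives 11260 = 2p, so p = 5630 and q = 2647.
After the shift, demand is qd = 7356 - p and supply is qs = p - 2131.
Equate the new curves: 7356 - p = p - 2131, giving 9487 = 2p, p = 4743.5, q = 2612.5.
Δp = 4743.5 − 5630 = -886.5.

-886.5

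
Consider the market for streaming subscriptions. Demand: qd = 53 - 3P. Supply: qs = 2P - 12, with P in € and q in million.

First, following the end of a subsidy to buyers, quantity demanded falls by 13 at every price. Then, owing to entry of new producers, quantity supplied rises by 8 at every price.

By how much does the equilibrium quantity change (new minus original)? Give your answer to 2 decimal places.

-0.40

Initially, 53 - 3P = 2P - 12, so 65 = 5P and P = 13, q = 14.
The new curves are qd = 40 - 3P (demand) and qs = 2P - 4 (supply).
Clearing the new market: 40 - 3P = 2P - 4, so P = 8.8 and q = 13.6.
Δq = 13.6 − 14 = -0.40.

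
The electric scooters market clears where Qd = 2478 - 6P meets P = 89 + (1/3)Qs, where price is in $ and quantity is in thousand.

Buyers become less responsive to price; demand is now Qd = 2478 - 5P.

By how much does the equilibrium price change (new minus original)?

+38.125

Solve the original market: 2478 - 6P = 3P - 267, hence P = 305 and Q = 648.
The shock moves the curves to Qd = 2478 - 5P and Qs = 3P - 267.
Equate the new curves: 2478 - 5P = 3P - 267, giving 2745 = 8P, P = 343.125, Q = 762.375.
ΔP = 343.125 − 305 = +38.125.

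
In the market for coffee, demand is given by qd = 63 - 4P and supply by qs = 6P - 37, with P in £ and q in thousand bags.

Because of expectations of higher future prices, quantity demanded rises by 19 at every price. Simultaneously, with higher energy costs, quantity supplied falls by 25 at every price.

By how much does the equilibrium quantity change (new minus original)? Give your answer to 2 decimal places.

Initially, 63 - 4P = 6P - 37, so 100 = 10P and P = 10, q = 23.
With the change applied: demand qd = 82 - 4P, supply qs = 6P - 62.
Equate the new curves: 82 - 4P = 6P - 62, giving 144 = 10P, P = 14.4, q = 24.4.
Δq = 24.4 − 23 = +1.40.

+1.40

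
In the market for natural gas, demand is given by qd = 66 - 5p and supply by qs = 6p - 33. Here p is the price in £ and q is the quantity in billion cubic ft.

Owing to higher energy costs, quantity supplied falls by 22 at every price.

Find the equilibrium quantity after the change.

11

Initially, 66 - 5p = 6p - 33, so 99 = 11p and p = 9, q = 21.
The shock moves the curves to qd = 66 - 5p and qs = 6p - 55.
New equilibrium: 66 - 5p = 6p - 55 ⇒ 121 = 11p ⇒ p = 11, q = 11.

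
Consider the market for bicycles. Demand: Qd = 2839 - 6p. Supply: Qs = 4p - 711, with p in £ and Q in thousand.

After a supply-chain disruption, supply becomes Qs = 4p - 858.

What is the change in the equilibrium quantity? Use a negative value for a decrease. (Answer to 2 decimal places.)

Solve the original market: 2839 - 6p = 4p - 711, hence p = 355 and Q = 709.
With the change applied: demand Qd = 2839 - 6p, supply Qs = 4p - 858.
Equate the new curves: 2839 - 6p = 4p - 858, giving 3697 = 10p, p = 369.7, Q = 620.8.
ΔQ = 620.8 − 709 = -88.20.

-88.20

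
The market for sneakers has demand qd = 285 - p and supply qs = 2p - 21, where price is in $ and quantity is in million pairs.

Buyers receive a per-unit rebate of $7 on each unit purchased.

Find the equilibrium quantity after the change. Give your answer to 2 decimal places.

187.67

Before the shock: 285 - p = 2p - 21 ⇒ 306 = 3p ⇒ p = 102, q = 183.
Since buyers' out-of-pocket price is the market price minus the rebate, the effective demand curve becomes qd = 292 - p.
Setting them equal: 292 - p = 2p - 21 → 313 = 3p, so p = 313/3 ≈ 104.3333 and q = 563/3 ≈ 187.6667.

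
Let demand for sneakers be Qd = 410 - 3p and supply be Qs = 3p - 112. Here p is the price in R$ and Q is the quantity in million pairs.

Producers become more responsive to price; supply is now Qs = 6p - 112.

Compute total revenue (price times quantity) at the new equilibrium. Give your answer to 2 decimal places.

Before the shock: 410 - 3p = 3p - 112 ⇒ 522 = 6p ⇒ p = 87, Q = 149.
With the change applied: demand Qd = 410 - 3p, supply Qs = 6p - 112.
Setting them equal: 410 - 3p = 6p - 112 → 522 = 9p, so p = 58 and Q = 236.
New expenditure = 58 × 236 = 13688.00.

13688.00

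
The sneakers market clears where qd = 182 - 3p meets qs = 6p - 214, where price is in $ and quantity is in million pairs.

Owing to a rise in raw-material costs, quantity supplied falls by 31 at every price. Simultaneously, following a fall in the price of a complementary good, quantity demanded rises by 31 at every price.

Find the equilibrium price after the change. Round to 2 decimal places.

Original equilibrium: 182 - 3p = 6p - 214 gives 396 = 9p, so p = 44 and q = 50.
With the change applied: demand qd = 213 - 3p, supply qs = 6p - 245.
Clearing the new market: 213 - 3p = 6p - 245, so p = 458/9 ≈ 50.8889 and q = 181/3 ≈ 60.3333.

50.89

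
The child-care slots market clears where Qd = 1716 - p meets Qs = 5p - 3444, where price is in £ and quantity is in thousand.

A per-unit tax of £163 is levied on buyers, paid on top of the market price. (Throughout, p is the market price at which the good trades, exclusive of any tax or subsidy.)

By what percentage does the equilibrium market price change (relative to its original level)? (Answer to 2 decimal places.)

-3.16

Original equilibrium: 1716 - p = 5p - 3444 gives 5160 = 6p, so p = 860 and Q = 856.
Since buyers pay the price plus the tax, the effective demand curve becomes Qd = 1553 - p.
New equilibrium: 1553 - p = 5p - 3444 ⇒ 4997 = 6p ⇒ p = 4997/6 ≈ 832.8333, Q = 4321/6 ≈ 720.1667.
%Δp = (832.8333 − 860) / 860 × 100 = -3.16%.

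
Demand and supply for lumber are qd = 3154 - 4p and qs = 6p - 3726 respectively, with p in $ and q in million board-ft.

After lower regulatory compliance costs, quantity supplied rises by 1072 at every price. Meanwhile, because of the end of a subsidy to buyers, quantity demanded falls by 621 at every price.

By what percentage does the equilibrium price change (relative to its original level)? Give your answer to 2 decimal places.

Initially, 3154 - 4p = 6p - 3726, so 6880 = 10p and p = 688, q = 402.
After the shift, demand is qd = 2533 - 4p and supply is qs = 6p - 2654.
Clearing the new market: 2533 - 4p = 6p - 2654, so p = 518.7 and q = 458.2.
%Δp = (518.7 − 688) / 688 × 100 = -24.61%.

-24.61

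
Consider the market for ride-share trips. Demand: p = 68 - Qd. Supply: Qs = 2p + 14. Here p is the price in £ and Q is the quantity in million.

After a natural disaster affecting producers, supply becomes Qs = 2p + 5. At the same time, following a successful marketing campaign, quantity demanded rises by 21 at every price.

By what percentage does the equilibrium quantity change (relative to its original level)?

Original equilibrium: 68 - p = 2p + 14 gives 54 = 3p, so p = 18 and Q = 50.
The shock moves the curves to Qd = 89 - p and Qs = 2p + 5.
Equate the new curves: 89 - p = 2p + 5, giving 84 = 3p, p = 28, Q = 61.
%ΔQ = (61 − 50) / 50 × 100 = +22%.

+22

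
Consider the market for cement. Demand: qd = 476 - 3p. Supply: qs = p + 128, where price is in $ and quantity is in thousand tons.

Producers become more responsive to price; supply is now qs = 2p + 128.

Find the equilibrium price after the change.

69.6

Initially, 476 - 3p = p + 128, so 348 = 4p and p = 87, q = 215.
After the shift, demand is qd = 476 - 3p and supply is qs = 2p + 128.
Setting them equal: 476 - 3p = 2p + 128 → 348 = 5p, so p = 69.6 and q = 267.2.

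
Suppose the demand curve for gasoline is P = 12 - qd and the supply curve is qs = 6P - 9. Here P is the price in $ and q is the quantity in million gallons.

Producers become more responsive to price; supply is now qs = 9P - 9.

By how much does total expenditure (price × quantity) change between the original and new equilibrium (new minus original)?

-6.21

Original equilibrium: 12 - P = 6P - 9 gives 21 = 7P, so P = 3 and q = 9.
After the shift, demand is qd = 12 - P and supply is qs = 9P - 9.
Clearing the new market: 12 - P = 9P - 9, so P = 2.1 and q = 9.9.
Expenditure moves from 3×9 = 27 to 2.1×9.9 = 20.79; change = -6.21.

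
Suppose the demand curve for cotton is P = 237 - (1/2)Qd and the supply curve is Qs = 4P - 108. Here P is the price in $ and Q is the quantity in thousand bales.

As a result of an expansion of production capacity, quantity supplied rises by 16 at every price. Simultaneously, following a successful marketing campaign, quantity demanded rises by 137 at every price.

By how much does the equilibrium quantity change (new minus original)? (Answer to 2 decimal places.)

+96.67

Before the shock: 474 - 2P = 4P - 108 ⇒ 582 = 6P ⇒ P = 97, Q = 280.
With the change applied: demand Qd = 611 - 2P, supply Qs = 4P - 92.
Setting them equal: 611 - 2P = 4P - 92 → 703 = 6P, so P = 703/6 ≈ 117.1667 and Q = 1130/3 ≈ 376.6667.
ΔQ = 376.6667 − 280 = +96.67.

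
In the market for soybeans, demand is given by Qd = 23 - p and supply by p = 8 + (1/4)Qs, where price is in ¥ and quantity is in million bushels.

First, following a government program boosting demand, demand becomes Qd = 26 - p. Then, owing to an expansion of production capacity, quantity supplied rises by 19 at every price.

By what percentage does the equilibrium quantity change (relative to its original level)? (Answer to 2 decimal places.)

Solve the original market: 23 - p = 4p - 32, hence p = 11 and Q = 12.
With the change applied: demand Qd = 26 - p, supply Qs = 4p - 13.
Equate the new curves: 26 - p = 4p - 13, giving 39 = 5p, p = 7.8, Q = 18.2.
%ΔQ = (18.2 − 12) / 12 × 100 = +51.67%.

+51.67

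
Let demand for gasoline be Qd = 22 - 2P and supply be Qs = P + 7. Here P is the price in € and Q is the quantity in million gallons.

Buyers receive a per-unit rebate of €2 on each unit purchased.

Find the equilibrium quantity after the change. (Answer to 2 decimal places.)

13.33

Initially, 22 - 2P = P + 7, so 15 = 3P and P = 5, Q = 12.
Since buyers' out-of-pocket price is the market price minus the rebate, the effective demand curve becomes Qd = 26 - 2P.
Clearing the new market: 26 - 2P = P + 7, so P = 19/3 ≈ 6.3333 and Q = 40/3 ≈ 13.3333.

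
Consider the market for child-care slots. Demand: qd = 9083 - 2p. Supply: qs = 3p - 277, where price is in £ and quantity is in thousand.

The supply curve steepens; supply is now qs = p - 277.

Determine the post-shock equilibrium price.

Before the shock: 9083 - 2p = 3p - 277 ⇒ 9360 = 5p ⇒ p = 1872, q = 5339.
After the shift, demand is qd = 9083 - 2p and supply is qs = p - 277.
Equate the new curves: 9083 - 2p = p - 277, giving 9360 = 3p, p = 3120, q = 2843.

3120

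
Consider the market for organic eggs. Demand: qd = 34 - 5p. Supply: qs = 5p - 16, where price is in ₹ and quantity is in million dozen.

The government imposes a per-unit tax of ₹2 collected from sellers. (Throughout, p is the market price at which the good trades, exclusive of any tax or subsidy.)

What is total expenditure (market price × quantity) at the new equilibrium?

Before the shock: 34 - 5p = 5p - 16 ⇒ 50 = 10p ⇒ p = 5, q = 9.
Since sellers keep the price net of the tax, the effective supply curve becomes qs = 5p - 26.
Clearing the new market: 34 - 5p = 5p - 26, so p = 6 and q = 4.
New expenditure = 6 × 4 = 24.

24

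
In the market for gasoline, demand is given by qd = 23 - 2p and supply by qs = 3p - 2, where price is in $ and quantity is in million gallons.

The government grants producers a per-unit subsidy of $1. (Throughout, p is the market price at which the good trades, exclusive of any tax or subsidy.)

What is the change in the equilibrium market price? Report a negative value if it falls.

Original equilibrium: 23 - 2p = 3p - 2 gives 25 = 5p, so p = 5 and q = 13.
Since sellers receive the price plus the subsidy, the effective supply curve becomes qs = 3p + 1.
Setting them equal: 23 - 2p = 3p + 1 → 22 = 5p, so p = 4.4 and q = 14.2.
Δp = 4.4 − 5 = -0.6.

-0.6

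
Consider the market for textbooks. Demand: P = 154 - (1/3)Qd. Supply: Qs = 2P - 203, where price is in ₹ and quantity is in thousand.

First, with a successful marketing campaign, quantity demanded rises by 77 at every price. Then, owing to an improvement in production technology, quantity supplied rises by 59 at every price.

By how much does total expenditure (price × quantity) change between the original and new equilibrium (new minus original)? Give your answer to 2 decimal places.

Solve the original market: 462 - 3P = 2P - 203, hence P = 133 and Q = 63.
The shock moves the curves to Qd = 539 - 3P and Qs = 2P - 144.
Clearing the new market: 539 - 3P = 2P - 144, so P = 136.6 and Q = 129.2.
Expenditure moves from 133×63 = 8379 to 136.6×129.2 = 17648.72; change = +9269.72.

+9269.72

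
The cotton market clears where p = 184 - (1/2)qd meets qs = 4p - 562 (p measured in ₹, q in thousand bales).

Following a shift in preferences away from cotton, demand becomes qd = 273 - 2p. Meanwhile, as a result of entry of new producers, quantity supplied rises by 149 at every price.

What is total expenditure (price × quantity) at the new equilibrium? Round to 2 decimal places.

5068.78

Before the shock: 368 - 2p = 4p - 562 ⇒ 930 = 6p ⇒ p = 155, q = 58.
With the change applied: demand qd = 273 - 2p, supply qs = 4p - 413.
Equate the new curves: 273 - 2p = 4p - 413, giving 686 = 6p, p = 343/3 ≈ 114.3333, q = 133/3 ≈ 44.3333.
New expenditure = 114.3333 × 44.3333 = 5068.78.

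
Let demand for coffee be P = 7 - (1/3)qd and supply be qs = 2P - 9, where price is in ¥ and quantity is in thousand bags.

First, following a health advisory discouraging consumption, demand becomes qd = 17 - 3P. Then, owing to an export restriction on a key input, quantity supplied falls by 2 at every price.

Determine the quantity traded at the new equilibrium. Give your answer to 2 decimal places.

Original equilibrium: 21 - 3P = 2P - 9 gives 30 = 5P, so P = 6 and q = 3.
The new curves are qd = 17 - 3P (demand) and qs = 2P - 11 (supply).
Setting them equal: 17 - 3P = 2P - 11 → 28 = 5P, so P = 5.6 and q = 0.2.

0.20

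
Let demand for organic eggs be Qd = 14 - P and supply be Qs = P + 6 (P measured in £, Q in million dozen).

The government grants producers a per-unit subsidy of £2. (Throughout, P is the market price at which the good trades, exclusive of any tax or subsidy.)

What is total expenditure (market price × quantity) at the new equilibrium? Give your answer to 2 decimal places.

33.00

Initially, 14 - P = P + 6, so 8 = 2P and P = 4, Q = 10.
Since sellers receive the price plus the subsidy, the effective supply curve becomes Qs = P + 8.
Setting them equal: 14 - P = P + 8 → 6 = 2P, so P = 3 and Q = 11.
New expenditure = 3 × 11 = 33.00.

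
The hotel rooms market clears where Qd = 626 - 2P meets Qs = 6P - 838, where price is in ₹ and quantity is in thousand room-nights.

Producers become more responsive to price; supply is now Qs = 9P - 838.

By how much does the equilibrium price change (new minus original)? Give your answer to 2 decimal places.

-49.91

Original equilibrium: 626 - 2P = 6P - 838 gives 1464 = 8P, so P = 183 and Q = 260.
With the change applied: demand Qd = 626 - 2P, supply Qs = 9P - 838.
Equate the new curves: 626 - 2P = 9P - 838, giving 1464 = 11P, P = 1464/11 ≈ 133.0909, Q = 3958/11 ≈ 359.8182.
ΔP = 133.0909 − 183 = -49.91.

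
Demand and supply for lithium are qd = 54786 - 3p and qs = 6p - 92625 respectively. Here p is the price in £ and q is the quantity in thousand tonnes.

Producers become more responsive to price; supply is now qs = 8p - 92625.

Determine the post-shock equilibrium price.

Initially, 54786 - 3p = 6p - 92625, so 147411 = 9p and p = 16379, q = 5649.
With the change applied: demand qd = 54786 - 3p, supply qs = 8p - 92625.
New equilibrium: 54786 - 3p = 8p - 92625 ⇒ 147411 = 11p ⇒ p = 13401, q = 14583.

13401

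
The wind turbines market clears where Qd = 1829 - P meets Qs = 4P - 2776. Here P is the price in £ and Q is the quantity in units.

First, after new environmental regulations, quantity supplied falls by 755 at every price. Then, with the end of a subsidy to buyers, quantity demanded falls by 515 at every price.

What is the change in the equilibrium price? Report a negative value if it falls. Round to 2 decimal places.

+48.00

Solve the original market: 1829 - P = 4P - 2776, hence P = 921 and Q = 908.
With the change applied: demand Qd = 1314 - P, supply Qs = 4P - 3531.
Clearing the new market: 1314 - P = 4P - 3531, so P = 969 and Q = 345.
ΔP = 969 − 921 = +48.00.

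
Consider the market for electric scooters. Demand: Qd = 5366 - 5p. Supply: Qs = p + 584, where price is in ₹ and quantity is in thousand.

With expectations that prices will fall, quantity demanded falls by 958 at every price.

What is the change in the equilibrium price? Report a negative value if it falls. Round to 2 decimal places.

-159.67

Solve the original market: 5366 - 5p = p + 584, hence p = 797 and Q = 1381.
After the shift, demand is Qd = 4408 - 5p and supply is Qs = p + 584.
Equate the new curves: 4408 - 5p = p + 584, giving 3824 = 6p, p = 1912/3 ≈ 637.3333, Q = 3664/3 ≈ 1221.3333.
Δp = 637.3333 − 797 = -159.67.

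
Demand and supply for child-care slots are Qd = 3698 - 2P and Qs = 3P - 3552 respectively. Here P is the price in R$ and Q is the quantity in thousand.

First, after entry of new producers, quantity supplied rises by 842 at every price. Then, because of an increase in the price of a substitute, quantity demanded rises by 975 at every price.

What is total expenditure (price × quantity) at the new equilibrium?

2539456.68

Original equilibrium: 3698 - 2P = 3P - 3552 gives 7250 = 5P, so P = 1450 and Q = 798.
The new curves are Qd = 4673 - 2P (demand) and Qs = 3P - 2710 (supply).
Setting them equal: 4673 - 2P = 3P - 2710 → 7383 = 5P, so P = 1476.6 and Q = 1719.8.
New expenditure = 1476.6 × 1719.8 = 2539456.68.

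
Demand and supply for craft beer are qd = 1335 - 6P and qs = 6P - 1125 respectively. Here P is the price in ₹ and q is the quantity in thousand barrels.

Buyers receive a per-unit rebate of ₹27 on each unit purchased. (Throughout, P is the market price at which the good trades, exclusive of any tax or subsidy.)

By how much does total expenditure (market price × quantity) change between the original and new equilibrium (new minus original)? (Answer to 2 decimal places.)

+19116.00

Original equilibrium: 1335 - 6P = 6P - 1125 gives 2460 = 12P, so P = 205 and q = 105.
Since buyers' out-of-pocket price is the market price minus the rebate, the effective demand curve becomes qd = 1497 - 6P.
New equilibrium: 1497 - 6P = 6P - 1125 ⇒ 2622 = 12P ⇒ P = 218.5, q = 186.
Expenditure moves from 205×105 = 21525 to 218.5×186 = 40641; change = +19116.00.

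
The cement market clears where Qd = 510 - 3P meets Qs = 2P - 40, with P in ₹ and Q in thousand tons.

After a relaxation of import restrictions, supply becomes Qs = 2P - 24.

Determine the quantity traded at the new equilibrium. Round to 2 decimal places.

Solve the original market: 510 - 3P = 2P - 40, hence P = 110 and Q = 180.
With the change applied: demand Qd = 510 - 3P, supply Qs = 2P - 24.
Equate the new curves: 510 - 3P = 2P - 24, giving 534 = 5P, P = 106.8, Q = 189.6.

189.60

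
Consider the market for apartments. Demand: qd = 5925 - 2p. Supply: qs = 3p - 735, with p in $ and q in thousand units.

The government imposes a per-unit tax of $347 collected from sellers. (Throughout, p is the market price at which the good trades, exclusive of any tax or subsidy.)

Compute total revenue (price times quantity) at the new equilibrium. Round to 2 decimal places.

Initially, 5925 - 2p = 3p - 735, so 6660 = 5p and p = 1332, q = 3261.
Since sellers keep the price net of the tax, the effective supply curve becomes qs = 3p - 1776.
Setting them equal: 5925 - 2p = 3p - 1776 → 7701 = 5p, so p = 1540.2 and q = 2844.6.
New expenditure = 1540.2 × 2844.6 = 4381252.92.

4381252.92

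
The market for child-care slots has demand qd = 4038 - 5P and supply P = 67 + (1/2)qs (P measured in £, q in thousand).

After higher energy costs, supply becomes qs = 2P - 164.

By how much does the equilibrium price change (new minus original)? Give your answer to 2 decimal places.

+4.29

Initially, 4038 - 5P = 2P - 134, so 4172 = 7P and P = 596, q = 1058.
The shock moves the curves to qd = 4038 - 5P and qs = 2P - 164.
Clearing the new market: 4038 - 5P = 2P - 164, so P = 4202/7 ≈ 600.2857 and q = 7256/7 ≈ 1036.5714.
ΔP = 600.2857 − 596 = +4.29.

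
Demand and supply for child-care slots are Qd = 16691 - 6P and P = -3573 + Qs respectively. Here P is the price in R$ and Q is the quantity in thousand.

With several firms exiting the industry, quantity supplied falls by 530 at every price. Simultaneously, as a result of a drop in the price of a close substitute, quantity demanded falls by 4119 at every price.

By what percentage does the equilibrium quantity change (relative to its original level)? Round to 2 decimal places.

Original equilibrium: 16691 - 6P = P + 3573 gives 13118 = 7P, so P = 1874 and Q = 5447.
The new curves are Qd = 12572 - 6P (demand) and Qs = P + 3043 (supply).
Equate the new curves: 12572 - 6P = P + 3043, giving 9529 = 7P, P = 9529/7 ≈ 1361.2857, Q = 30830/7 ≈ 4404.2857.
%ΔQ = (4404.2857 − 5447) / 5447 × 100 = -19.14%.

-19.14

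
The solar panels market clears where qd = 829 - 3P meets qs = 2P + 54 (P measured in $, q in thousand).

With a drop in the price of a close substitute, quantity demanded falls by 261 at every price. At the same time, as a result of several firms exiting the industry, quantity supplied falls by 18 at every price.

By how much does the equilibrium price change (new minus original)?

Initially, 829 - 3P = 2P + 54, so 775 = 5P and P = 155, q = 364.
The shock moves the curves to qd = 568 - 3P and qs = 2P + 36.
Clearing the new market: 568 - 3P = 2P + 36, so P = 106.4 and q = 248.8.
ΔP = 106.4 − 155 = -48.6.

-48.6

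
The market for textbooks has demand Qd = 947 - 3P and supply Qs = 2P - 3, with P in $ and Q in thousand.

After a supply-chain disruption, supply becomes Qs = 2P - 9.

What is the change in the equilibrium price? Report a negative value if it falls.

+1.2

Initially, 947 - 3P = 2P - 3, so 950 = 5P and P = 190, Q = 377.
With the change applied: demand Qd = 947 - 3P, supply Qs = 2P - 9.
New equilibrium: 947 - 3P = 2P - 9 ⇒ 956 = 5P ⇒ P = 191.2, Q = 373.4.
ΔP = 191.2 − 190 = +1.2.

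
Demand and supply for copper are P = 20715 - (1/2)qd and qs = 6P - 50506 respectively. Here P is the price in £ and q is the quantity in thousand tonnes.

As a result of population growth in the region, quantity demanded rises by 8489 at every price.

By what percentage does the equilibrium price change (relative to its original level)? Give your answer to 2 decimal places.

Initially, 41430 - 2P = 6P - 50506, so 91936 = 8P and P = 11492, q = 18446.
The shock moves the curves to qd = 49919 - 2P and qs = 6P - 50506.
Setting them equal: 49919 - 2P = 6P - 50506 → 100425 = 8P, so P = 12553.125 and q = 24812.75.
%ΔP = (12553.125 − 11492) / 11492 × 100 = +9.23%.

+9.23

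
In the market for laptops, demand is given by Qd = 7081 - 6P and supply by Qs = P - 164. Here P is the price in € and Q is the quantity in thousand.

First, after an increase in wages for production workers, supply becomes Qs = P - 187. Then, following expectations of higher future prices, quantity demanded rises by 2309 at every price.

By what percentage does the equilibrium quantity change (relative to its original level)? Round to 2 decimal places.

Initially, 7081 - 6P = P - 164, so 7245 = 7P and P = 1035, Q = 871.
With the change applied: demand Qd = 9390 - 6P, supply Qs = P - 187.
Setting them equal: 9390 - 6P = P - 187 → 9577 = 7P, so P = 9577/7 ≈ 1368.1429 and Q = 8268/7 ≈ 1181.1429.
%ΔQ = (1181.1429 − 871) / 871 × 100 = +35.61%.

+35.61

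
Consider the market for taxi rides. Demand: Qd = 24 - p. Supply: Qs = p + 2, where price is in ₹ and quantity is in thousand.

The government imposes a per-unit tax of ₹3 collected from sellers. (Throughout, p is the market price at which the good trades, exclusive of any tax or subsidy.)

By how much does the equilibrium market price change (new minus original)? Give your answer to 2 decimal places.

Before the shock: 24 - p = p + 2 ⇒ 22 = 2p ⇒ p = 11, Q = 13.
Since sellers keep the price net of the tax, the effective supply curve becomes Qs = p - 1.
Equate the new curves: 24 - p = p - 1, giving 25 = 2p, p = 12.5, Q = 11.5.
Δp = 12.5 − 11 = +1.50.

+1.50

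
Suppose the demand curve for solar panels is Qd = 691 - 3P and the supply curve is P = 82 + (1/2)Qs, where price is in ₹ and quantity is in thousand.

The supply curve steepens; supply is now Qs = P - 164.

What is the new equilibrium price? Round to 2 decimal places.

Original equilibrium: 691 - 3P = 2P - 164 gives 855 = 5P, so P = 171 and Q = 178.
The new curves are Qd = 691 - 3P (demand) and Qs = P - 164 (supply).
Clearing the new market: 691 - 3P = P - 164, so P = 213.75 and Q = 49.75.

213.75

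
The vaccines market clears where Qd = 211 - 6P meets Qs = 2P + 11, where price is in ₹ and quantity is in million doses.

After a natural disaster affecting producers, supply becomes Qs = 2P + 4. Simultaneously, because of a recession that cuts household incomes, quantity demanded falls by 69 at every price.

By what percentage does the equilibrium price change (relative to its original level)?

-31

Initially, 211 - 6P = 2P + 11, so 200 = 8P and P = 25, Q = 61.
With the change applied: demand Qd = 142 - 6P, supply Qs = 2P + 4.
Clearing the new market: 142 - 6P = 2P + 4, so P = 17.25 and Q = 38.5.
%ΔP = (17.25 − 25) / 25 × 100 = -31%.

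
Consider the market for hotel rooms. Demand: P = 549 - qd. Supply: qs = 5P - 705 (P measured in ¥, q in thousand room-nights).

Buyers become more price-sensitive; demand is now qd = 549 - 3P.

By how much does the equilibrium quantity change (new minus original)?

-261.25

Before the shock: 549 - P = 5P - 705 ⇒ 1254 = 6P ⇒ P = 209, q = 340.
After the shift, demand is qd = 549 - 3P and supply is qs = 5P - 705.
New equilibrium: 549 - 3P = 5P - 705 ⇒ 1254 = 8P ⇒ P = 156.75, q = 78.75.
Δq = 78.75 − 340 = -261.25.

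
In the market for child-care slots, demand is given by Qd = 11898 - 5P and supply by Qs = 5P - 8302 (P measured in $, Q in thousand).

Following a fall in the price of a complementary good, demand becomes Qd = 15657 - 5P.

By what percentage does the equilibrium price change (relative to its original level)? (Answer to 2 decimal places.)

Before the shock: 11898 - 5P = 5P - 8302 ⇒ 20200 = 10P ⇒ P = 2020, Q = 1798.
After the shift, demand is Qd = 15657 - 5P and supply is Qs = 5P - 8302.
New equilibrium: 15657 - 5P = 5P - 8302 ⇒ 23959 = 10P ⇒ P = 2395.9, Q = 3677.5.
%ΔP = (2395.9 − 2020) / 2020 × 100 = +18.61%.

+18.61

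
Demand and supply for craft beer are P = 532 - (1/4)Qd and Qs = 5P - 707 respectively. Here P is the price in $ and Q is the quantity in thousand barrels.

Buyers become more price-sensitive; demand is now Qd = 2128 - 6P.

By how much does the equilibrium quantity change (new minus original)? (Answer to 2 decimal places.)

-286.36

Solve the original market: 2128 - 4P = 5P - 707, hence P = 315 and Q = 868.
After the shift, demand is Qd = 2128 - 6P and supply is Qs = 5P - 707.
Equate the new curves: 2128 - 6P = 5P - 707, giving 2835 = 11P, P = 2835/11 ≈ 257.7273, Q = 6398/11 ≈ 581.6364.
ΔQ = 581.6364 − 868 = -286.36.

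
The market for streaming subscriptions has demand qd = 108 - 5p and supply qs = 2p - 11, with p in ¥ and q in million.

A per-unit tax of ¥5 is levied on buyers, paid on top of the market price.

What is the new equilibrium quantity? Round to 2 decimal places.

Original equilibrium: 108 - 5p = 2p - 11 gives 119 = 7p, so p = 17 and q = 23.
Since buyers pay the price plus the tax, the effective demand curve becomes qd = 83 - 5p.
Clearing the new market: 83 - 5p = 2p - 11, so p = 94/7 ≈ 13.4286 and q = 111/7 ≈ 15.8571.

15.86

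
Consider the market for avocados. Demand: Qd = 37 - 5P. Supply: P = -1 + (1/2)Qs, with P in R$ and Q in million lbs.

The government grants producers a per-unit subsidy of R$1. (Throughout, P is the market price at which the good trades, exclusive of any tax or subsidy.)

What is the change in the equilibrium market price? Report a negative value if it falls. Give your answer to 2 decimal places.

Initially, 37 - 5P = 2P + 2, so 35 = 7P and P = 5, Q = 12.
Since sellers receive the price plus the subsidy, the effective supply curve becomes Qs = 2P + 4.
Clearing the new market: 37 - 5P = 2P + 4, so P = 33/7 ≈ 4.7143 and Q = 94/7 ≈ 13.4286.
ΔP = 4.7143 − 5 = -0.29.

-0.29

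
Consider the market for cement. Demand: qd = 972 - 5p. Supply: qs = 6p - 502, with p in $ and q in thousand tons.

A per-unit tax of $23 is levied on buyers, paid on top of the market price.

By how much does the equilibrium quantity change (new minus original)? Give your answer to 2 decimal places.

-62.73

Initially, 972 - 5p = 6p - 502, so 1474 = 11p and p = 134, q = 302.
Since buyers pay the price plus the tax, the effective demand curve becomes qd = 857 - 5p.
Equate the new curves: 857 - 5p = 6p - 502, giving 1359 = 11p, p = 1359/11 ≈ 123.5455, q = 2632/11 ≈ 239.2727.
Δq = 239.2727 − 302 = -62.73.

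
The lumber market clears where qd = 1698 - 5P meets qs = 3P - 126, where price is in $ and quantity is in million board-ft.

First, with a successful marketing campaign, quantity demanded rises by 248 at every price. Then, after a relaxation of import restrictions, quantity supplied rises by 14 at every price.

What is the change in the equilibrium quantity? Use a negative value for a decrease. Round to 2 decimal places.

+101.75

Before the shock: 1698 - 5P = 3P - 126 ⇒ 1824 = 8P ⇒ P = 228, q = 558.
With the change applied: demand qd = 1946 - 5P, supply qs = 3P - 112.
Clearing the new market: 1946 - 5P = 3P - 112, so P = 257.25 and q = 659.75.
Δq = 659.75 − 558 = +101.75.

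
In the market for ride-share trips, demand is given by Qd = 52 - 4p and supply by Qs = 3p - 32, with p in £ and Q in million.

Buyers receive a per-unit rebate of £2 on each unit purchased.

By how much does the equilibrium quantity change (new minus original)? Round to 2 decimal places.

+3.43

Solve the original market: 52 - 4p = 3p - 32, hence p = 12 and Q = 4.
Since buyers' out-of-pocket price is the market price minus the rebate, the effective demand curve becomes Qd = 60 - 4p.
New equilibrium: 60 - 4p = 3p - 32 ⇒ 92 = 7p ⇒ p = 92/7 ≈ 13.1429, Q = 52/7 ≈ 7.4286.
ΔQ = 7.4286 − 4 = +3.43.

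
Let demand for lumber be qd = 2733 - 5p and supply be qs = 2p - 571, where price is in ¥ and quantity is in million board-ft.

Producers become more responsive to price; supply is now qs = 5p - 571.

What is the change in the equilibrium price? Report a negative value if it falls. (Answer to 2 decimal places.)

Before the shock: 2733 - 5p = 2p - 571 ⇒ 3304 = 7p ⇒ p = 472, q = 373.
After the shift, demand is qd = 2733 - 5p and supply is qs = 5p - 571.
Setting them equal: 2733 - 5p = 5p - 571 → 3304 = 10p, so p = 330.4 and q = 1081.
Δp = 330.4 − 472 = -141.60.

-141.60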